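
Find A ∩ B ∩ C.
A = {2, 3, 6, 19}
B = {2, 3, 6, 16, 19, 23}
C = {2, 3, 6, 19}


A ∩ B = {2, 3, 6, 19}
(A ∩ B) ∩ C = {2, 3, 6, 19}

A ∩ B ∩ C = {2, 3, 6, 19}


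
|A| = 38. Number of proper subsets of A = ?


Total subsets = 2^n = 2^38 = 274877906944
Proper subsets exclude the set itself: 2^n - 1
= 274877906944 - 1
= 274877906943

Number of proper subsets = 274877906943


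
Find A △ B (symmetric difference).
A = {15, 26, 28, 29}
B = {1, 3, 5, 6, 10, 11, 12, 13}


A △ B = (A \ B) ∪ (B \ A) = elements in exactly one of A or B
A \ B = {15, 26, 28, 29}
B \ A = {1, 3, 5, 6, 10, 11, 12, 13}
A △ B = {1, 3, 5, 6, 10, 11, 12, 13, 15, 26, 28, 29}

A △ B = {1, 3, 5, 6, 10, 11, 12, 13, 15, 26, 28, 29}


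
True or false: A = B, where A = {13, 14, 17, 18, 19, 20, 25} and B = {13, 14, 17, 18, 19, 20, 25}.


Two sets are equal iff they have exactly the same elements.
A = {13, 14, 17, 18, 19, 20, 25}
B = {13, 14, 17, 18, 19, 20, 25}
Same elements → A = B

Yes, A = B


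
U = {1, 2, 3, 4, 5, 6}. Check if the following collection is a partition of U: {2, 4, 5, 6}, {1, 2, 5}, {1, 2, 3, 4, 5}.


A partition requires: (1) non-empty parts, (2) pairwise disjoint, (3) union = U
Parts: {2, 4, 5, 6}, {1, 2, 5}, {1, 2, 3, 4, 5}
Union of parts: {1, 2, 3, 4, 5, 6}
U = {1, 2, 3, 4, 5, 6}
All non-empty? True
Pairwise disjoint? False
Covers U? True

No, not a valid partition


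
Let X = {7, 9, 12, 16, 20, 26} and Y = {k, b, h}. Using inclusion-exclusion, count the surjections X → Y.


n = |X| = 6, k = |Y| = 3. Surjections via inclusion-exclusion:
S(n,k) = Σ(-1)^i × C(k,i) × (k-i)^n, i=0 to k
i=0: (-1)^0×C(3,0)×3^6 = 729
i=1: (-1)^1×C(3,1)×2^6 = -192
i=2: (-1)^2×C(3,2)×1^6 = 3
i=3: (-1)^3×C(3,3)×0^6 = 0
Total = 540

Number of surjections = 540


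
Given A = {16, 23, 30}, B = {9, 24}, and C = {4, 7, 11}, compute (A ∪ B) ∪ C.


A ∪ B = {9, 16, 23, 24, 30}
(A ∪ B) ∪ C = {4, 7, 9, 11, 16, 23, 24, 30}

A ∪ B ∪ C = {4, 7, 9, 11, 16, 23, 24, 30}


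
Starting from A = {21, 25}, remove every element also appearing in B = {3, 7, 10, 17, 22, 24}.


A \ B = elements in A but not in B
A = {21, 25}
B = {3, 7, 10, 17, 22, 24}
Remove from A any elements in B
A \ B = {21, 25}

A \ B = {21, 25}


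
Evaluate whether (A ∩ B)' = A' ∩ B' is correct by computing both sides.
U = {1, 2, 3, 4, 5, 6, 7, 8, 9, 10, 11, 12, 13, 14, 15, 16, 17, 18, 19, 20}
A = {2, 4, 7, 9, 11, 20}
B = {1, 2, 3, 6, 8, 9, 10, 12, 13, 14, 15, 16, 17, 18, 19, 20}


LHS: A ∩ B = {2, 9, 20}
(A ∩ B)' = U \ (A ∩ B) = {1, 3, 4, 5, 6, 7, 8, 10, 11, 12, 13, 14, 15, 16, 17, 18, 19}
A' = {1, 3, 5, 6, 8, 10, 12, 13, 14, 15, 16, 17, 18, 19}, B' = {4, 5, 7, 11}
Claimed RHS: A' ∩ B' = {5}
Identity is INVALID: LHS = {1, 3, 4, 5, 6, 7, 8, 10, 11, 12, 13, 14, 15, 16, 17, 18, 19} but the RHS claimed here equals {5}. The correct form is (A ∩ B)' = A' ∪ B'.

Identity is invalid: (A ∩ B)' = {1, 3, 4, 5, 6, 7, 8, 10, 11, 12, 13, 14, 15, 16, 17, 18, 19} but A' ∩ B' = {5}. The correct De Morgan law is (A ∩ B)' = A' ∪ B'.


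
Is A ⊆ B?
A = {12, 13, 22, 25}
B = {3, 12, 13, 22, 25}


A ⊆ B means every element of A is in B.
All elements of A are in B.
So A ⊆ B.

Yes, A ⊆ B


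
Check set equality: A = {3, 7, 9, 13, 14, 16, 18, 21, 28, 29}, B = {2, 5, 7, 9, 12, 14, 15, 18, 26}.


Two sets are equal iff they have exactly the same elements.
A = {3, 7, 9, 13, 14, 16, 18, 21, 28, 29}
B = {2, 5, 7, 9, 12, 14, 15, 18, 26}
Differences: {2, 3, 5, 12, 13, 15, 16, 21, 26, 28, 29}
A ≠ B

No, A ≠ B


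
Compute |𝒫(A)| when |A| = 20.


Number of subsets = 2^n
= 2^20
= 1048576

|P(A)| = 1048576


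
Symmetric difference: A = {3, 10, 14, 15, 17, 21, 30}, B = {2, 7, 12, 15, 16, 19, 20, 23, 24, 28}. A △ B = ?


A △ B = (A \ B) ∪ (B \ A) = elements in exactly one of A or B
A \ B = {3, 10, 14, 17, 21, 30}
B \ A = {2, 7, 12, 16, 19, 20, 23, 24, 28}
A △ B = {2, 3, 7, 10, 12, 14, 16, 17, 19, 20, 21, 23, 24, 28, 30}

A △ B = {2, 3, 7, 10, 12, 14, 16, 17, 19, 20, 21, 23, 24, 28, 30}


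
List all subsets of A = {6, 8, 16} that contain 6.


A subset of A contains 6 iff the remaining 2 elements form any subset of A \ {6}.
Count: 2^(n-1) = 2^2 = 4
Subsets containing 6: {6}, {6, 8}, {6, 16}, {6, 8, 16}

Subsets containing 6 (4 total): {6}, {6, 8}, {6, 16}, {6, 8, 16}


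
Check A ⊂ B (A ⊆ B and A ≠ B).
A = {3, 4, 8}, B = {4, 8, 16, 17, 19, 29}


A ⊂ B requires: A ⊆ B AND A ≠ B.
A ⊆ B? No
A ⊄ B, so A is not a proper subset.

No, A is not a proper subset of B


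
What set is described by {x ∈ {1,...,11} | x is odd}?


Checking each candidate:
Condition: odd numbers in {1,...,11}
Result = {1, 3, 5, 7, 9, 11}

{1, 3, 5, 7, 9, 11}


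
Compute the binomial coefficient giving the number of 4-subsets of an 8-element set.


C(n,k) = n! / (k!(n-k)!)
C(8,4) = 8! / (4!4!)
= 70

C(8,4) = 70


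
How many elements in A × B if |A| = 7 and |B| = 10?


|A × B| = |A| × |B|
= 7 × 10
= 70

|A × B| = 70


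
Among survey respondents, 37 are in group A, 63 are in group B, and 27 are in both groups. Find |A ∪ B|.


|A ∪ B| = |A| + |B| - |A ∩ B|
= 37 + 63 - 27
= 73

|A ∪ B| = 73


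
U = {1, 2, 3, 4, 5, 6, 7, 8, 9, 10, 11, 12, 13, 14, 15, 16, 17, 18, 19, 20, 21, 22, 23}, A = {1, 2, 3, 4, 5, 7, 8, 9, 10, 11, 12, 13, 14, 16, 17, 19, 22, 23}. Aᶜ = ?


Aᶜ = U \ A = elements in U but not in A
U = {1, 2, 3, 4, 5, 6, 7, 8, 9, 10, 11, 12, 13, 14, 15, 16, 17, 18, 19, 20, 21, 22, 23}
A = {1, 2, 3, 4, 5, 7, 8, 9, 10, 11, 12, 13, 14, 16, 17, 19, 22, 23}
Aᶜ = {6, 15, 18, 20, 21}

Aᶜ = {6, 15, 18, 20, 21}


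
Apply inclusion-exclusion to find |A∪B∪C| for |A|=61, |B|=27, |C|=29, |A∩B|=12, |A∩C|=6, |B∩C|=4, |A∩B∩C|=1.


|A∪B∪C| = |A|+|B|+|C| - |A∩B|-|A∩C|-|B∩C| + |A∩B∩C|
= 61+27+29 - 12-6-4 + 1
= 117 - 22 + 1
= 96

|A ∪ B ∪ C| = 96


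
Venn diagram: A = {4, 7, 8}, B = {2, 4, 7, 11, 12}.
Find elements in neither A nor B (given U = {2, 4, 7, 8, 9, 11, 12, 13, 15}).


A = {4, 7, 8}
B = {2, 4, 7, 11, 12}
Region: in neither A nor B (given U = {2, 4, 7, 8, 9, 11, 12, 13, 15})
Elements: {9, 13, 15}

Elements in neither A nor B (given U = {2, 4, 7, 8, 9, 11, 12, 13, 15}): {9, 13, 15}


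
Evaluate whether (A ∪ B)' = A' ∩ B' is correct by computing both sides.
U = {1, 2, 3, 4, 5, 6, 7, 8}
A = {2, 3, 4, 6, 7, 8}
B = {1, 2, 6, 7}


LHS: A ∪ B = {1, 2, 3, 4, 6, 7, 8}
(A ∪ B)' = U \ (A ∪ B) = {5}
A' = {1, 5}, B' = {3, 4, 5, 8}
Claimed RHS: A' ∩ B' = {5}
Identity is VALID: LHS = RHS = {5} ✓

Identity is valid. (A ∪ B)' = A' ∩ B' = {5}


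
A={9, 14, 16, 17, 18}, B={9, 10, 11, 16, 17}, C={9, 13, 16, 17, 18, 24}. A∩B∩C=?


A ∩ B = {9, 16, 17}
(A ∩ B) ∩ C = {9, 16, 17}

A ∩ B ∩ C = {9, 16, 17}


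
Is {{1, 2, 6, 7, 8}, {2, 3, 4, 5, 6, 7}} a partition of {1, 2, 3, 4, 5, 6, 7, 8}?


A partition requires: (1) non-empty parts, (2) pairwise disjoint, (3) union = U
Parts: {1, 2, 6, 7, 8}, {2, 3, 4, 5, 6, 7}
Union of parts: {1, 2, 3, 4, 5, 6, 7, 8}
U = {1, 2, 3, 4, 5, 6, 7, 8}
All non-empty? True
Pairwise disjoint? False
Covers U? True

No, not a valid partition


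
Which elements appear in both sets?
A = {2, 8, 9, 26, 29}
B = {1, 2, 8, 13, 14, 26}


A ∩ B = elements in both A and B
A = {2, 8, 9, 26, 29}
B = {1, 2, 8, 13, 14, 26}
A ∩ B = {2, 8, 26}

A ∩ B = {2, 8, 26}


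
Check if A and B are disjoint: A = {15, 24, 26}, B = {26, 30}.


Disjoint means A ∩ B = ∅.
A ∩ B = {26}
A ∩ B ≠ ∅, so A and B are NOT disjoint.

No, A and B are not disjoint (A ∩ B = {26})


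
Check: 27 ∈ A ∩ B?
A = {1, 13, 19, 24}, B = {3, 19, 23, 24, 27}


A = {1, 13, 19, 24}, B = {3, 19, 23, 24, 27}
A ∩ B = elements in both A and B
A ∩ B = {19, 24}
Checking if 27 ∈ A ∩ B
27 is not in A ∩ B → False

27 ∉ A ∩ B


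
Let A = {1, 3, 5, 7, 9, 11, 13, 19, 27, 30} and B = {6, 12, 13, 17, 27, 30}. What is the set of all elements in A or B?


A ∪ B = all elements in A or B (or both)
A = {1, 3, 5, 7, 9, 11, 13, 19, 27, 30}
B = {6, 12, 13, 17, 27, 30}
A ∪ B = {1, 3, 5, 6, 7, 9, 11, 12, 13, 17, 19, 27, 30}

A ∪ B = {1, 3, 5, 6, 7, 9, 11, 12, 13, 17, 19, 27, 30}


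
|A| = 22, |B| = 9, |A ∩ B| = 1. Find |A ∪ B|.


|A ∪ B| = |A| + |B| - |A ∩ B|
= 22 + 9 - 1
= 30

|A ∪ B| = 30


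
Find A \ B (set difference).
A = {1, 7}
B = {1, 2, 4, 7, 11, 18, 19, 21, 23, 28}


A \ B = elements in A but not in B
A = {1, 7}
B = {1, 2, 4, 7, 11, 18, 19, 21, 23, 28}
Remove from A any elements in B
A \ B = ∅

A \ B = ∅


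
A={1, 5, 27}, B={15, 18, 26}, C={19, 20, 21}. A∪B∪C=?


A ∪ B = {1, 5, 15, 18, 26, 27}
(A ∪ B) ∪ C = {1, 5, 15, 18, 19, 20, 21, 26, 27}

A ∪ B ∪ C = {1, 5, 15, 18, 19, 20, 21, 26, 27}


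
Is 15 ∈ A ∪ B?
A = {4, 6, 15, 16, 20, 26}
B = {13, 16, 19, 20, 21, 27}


A = {4, 6, 15, 16, 20, 26}, B = {13, 16, 19, 20, 21, 27}
A ∪ B = all elements in A or B
A ∪ B = {4, 6, 13, 15, 16, 19, 20, 21, 26, 27}
Checking if 15 ∈ A ∪ B
15 is in A ∪ B → True

15 ∈ A ∪ B


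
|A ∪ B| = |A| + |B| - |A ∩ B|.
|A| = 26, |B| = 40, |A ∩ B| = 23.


|A ∪ B| = |A| + |B| - |A ∩ B|
= 26 + 40 - 23
= 43

|A ∪ B| = 43


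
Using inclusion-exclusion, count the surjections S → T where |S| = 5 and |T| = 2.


n = |S| = 5, k = |T| = 2. Surjections via inclusion-exclusion:
S(n,k) = Σ(-1)^i × C(k,i) × (k-i)^n, i=0 to k
i=0: (-1)^0×C(2,0)×2^5 = 32
i=1: (-1)^1×C(2,1)×1^5 = -2
i=2: (-1)^2×C(2,2)×0^5 = 0
Total = 30

Number of surjections = 30


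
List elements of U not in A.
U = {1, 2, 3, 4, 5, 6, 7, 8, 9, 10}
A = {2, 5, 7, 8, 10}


Aᶜ = U \ A = elements in U but not in A
U = {1, 2, 3, 4, 5, 6, 7, 8, 9, 10}
A = {2, 5, 7, 8, 10}
Aᶜ = {1, 3, 4, 6, 9}

Aᶜ = {1, 3, 4, 6, 9}


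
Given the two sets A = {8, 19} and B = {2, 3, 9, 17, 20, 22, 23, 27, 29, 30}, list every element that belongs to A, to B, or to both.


A ∪ B = all elements in A or B (or both)
A = {8, 19}
B = {2, 3, 9, 17, 20, 22, 23, 27, 29, 30}
A ∪ B = {2, 3, 8, 9, 17, 19, 20, 22, 23, 27, 29, 30}

A ∪ B = {2, 3, 8, 9, 17, 19, 20, 22, 23, 27, 29, 30}


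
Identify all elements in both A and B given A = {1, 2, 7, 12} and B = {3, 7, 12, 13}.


A = {1, 2, 7, 12}
B = {3, 7, 12, 13}
Region: in both A and B
Elements: {7, 12}

Elements in both A and B: {7, 12}


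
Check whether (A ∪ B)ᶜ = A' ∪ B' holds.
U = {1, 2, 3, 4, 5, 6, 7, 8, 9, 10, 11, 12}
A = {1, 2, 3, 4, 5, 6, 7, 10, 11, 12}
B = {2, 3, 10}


LHS: A ∪ B = {1, 2, 3, 4, 5, 6, 7, 10, 11, 12}
(A ∪ B)' = U \ (A ∪ B) = {8, 9}
A' = {8, 9}, B' = {1, 4, 5, 6, 7, 8, 9, 11, 12}
Claimed RHS: A' ∪ B' = {1, 4, 5, 6, 7, 8, 9, 11, 12}
Identity is INVALID: LHS = {8, 9} but the RHS claimed here equals {1, 4, 5, 6, 7, 8, 9, 11, 12}. The correct form is (A ∪ B)' = A' ∩ B'.

Identity is invalid: (A ∪ B)' = {8, 9} but A' ∪ B' = {1, 4, 5, 6, 7, 8, 9, 11, 12}. The correct De Morgan law is (A ∪ B)' = A' ∩ B'.


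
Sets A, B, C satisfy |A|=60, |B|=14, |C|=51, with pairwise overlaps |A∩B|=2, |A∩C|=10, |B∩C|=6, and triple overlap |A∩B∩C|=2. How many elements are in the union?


|A∪B∪C| = |A|+|B|+|C| - |A∩B|-|A∩C|-|B∩C| + |A∩B∩C|
= 60+14+51 - 2-10-6 + 2
= 125 - 18 + 2
= 109

|A ∪ B ∪ C| = 109


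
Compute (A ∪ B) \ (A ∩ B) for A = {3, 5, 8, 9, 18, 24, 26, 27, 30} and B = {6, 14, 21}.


A △ B = (A \ B) ∪ (B \ A) = elements in exactly one of A or B
A \ B = {3, 5, 8, 9, 18, 24, 26, 27, 30}
B \ A = {6, 14, 21}
A △ B = {3, 5, 6, 8, 9, 14, 18, 21, 24, 26, 27, 30}

A △ B = {3, 5, 6, 8, 9, 14, 18, 21, 24, 26, 27, 30}


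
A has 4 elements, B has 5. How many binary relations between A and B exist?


A relation from A to B is any subset of A × B.
|A × B| = 4 × 5 = 20
# relations = 2^|A × B| = 2^20 = 1048576

Number of relations = 1048576


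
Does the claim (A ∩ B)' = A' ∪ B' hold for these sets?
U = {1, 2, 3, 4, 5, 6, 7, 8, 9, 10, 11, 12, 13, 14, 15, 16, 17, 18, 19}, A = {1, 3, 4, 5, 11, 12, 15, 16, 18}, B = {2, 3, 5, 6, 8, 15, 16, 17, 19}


LHS: A ∩ B = {3, 5, 15, 16}
(A ∩ B)' = U \ (A ∩ B) = {1, 2, 4, 6, 7, 8, 9, 10, 11, 12, 13, 14, 17, 18, 19}
A' = {2, 6, 7, 8, 9, 10, 13, 14, 17, 19}, B' = {1, 4, 7, 9, 10, 11, 12, 13, 14, 18}
Claimed RHS: A' ∪ B' = {1, 2, 4, 6, 7, 8, 9, 10, 11, 12, 13, 14, 17, 18, 19}
Identity is VALID: LHS = RHS = {1, 2, 4, 6, 7, 8, 9, 10, 11, 12, 13, 14, 17, 18, 19} ✓

Identity is valid. (A ∩ B)' = A' ∪ B' = {1, 2, 4, 6, 7, 8, 9, 10, 11, 12, 13, 14, 17, 18, 19}


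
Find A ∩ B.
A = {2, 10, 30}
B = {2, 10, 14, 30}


A ∩ B = elements in both A and B
A = {2, 10, 30}
B = {2, 10, 14, 30}
A ∩ B = {2, 10, 30}

A ∩ B = {2, 10, 30}


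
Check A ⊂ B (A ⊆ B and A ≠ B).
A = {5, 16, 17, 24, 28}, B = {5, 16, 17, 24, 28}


A ⊂ B requires: A ⊆ B AND A ≠ B.
A ⊆ B? Yes
A = B? Yes
A = B, so A is not a PROPER subset.

No, A is not a proper subset of B


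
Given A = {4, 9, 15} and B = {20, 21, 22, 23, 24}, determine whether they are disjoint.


Disjoint means A ∩ B = ∅.
A ∩ B = ∅
A ∩ B = ∅, so A and B are disjoint.

Yes, A and B are disjoint


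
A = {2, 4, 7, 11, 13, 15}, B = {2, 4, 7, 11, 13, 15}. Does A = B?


Two sets are equal iff they have exactly the same elements.
A = {2, 4, 7, 11, 13, 15}
B = {2, 4, 7, 11, 13, 15}
Same elements → A = B

Yes, A = B


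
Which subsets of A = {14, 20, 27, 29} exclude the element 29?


A subset of A that omits 29 is a subset of A \ {29}, so there are 2^(n-1) = 2^3 = 8 of them.
Subsets excluding 29: ∅, {14}, {20}, {27}, {14, 20}, {14, 27}, {20, 27}, {14, 20, 27}

Subsets excluding 29 (8 total): ∅, {14}, {20}, {27}, {14, 20}, {14, 27}, {20, 27}, {14, 20, 27}


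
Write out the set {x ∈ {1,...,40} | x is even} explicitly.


Checking each candidate:
Condition: even numbers in {1,...,40}
Result = {2, 4, 6, 8, 10, 12, 14, 16, 18, 20, 22, 24, 26, 28, 30, 32, 34, 36, 38, 40}

{2, 4, 6, 8, 10, 12, 14, 16, 18, 20, 22, 24, 26, 28, 30, 32, 34, 36, 38, 40}


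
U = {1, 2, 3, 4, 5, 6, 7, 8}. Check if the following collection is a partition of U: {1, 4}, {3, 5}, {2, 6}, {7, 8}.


A partition requires: (1) non-empty parts, (2) pairwise disjoint, (3) union = U
Parts: {1, 4}, {3, 5}, {2, 6}, {7, 8}
Union of parts: {1, 2, 3, 4, 5, 6, 7, 8}
U = {1, 2, 3, 4, 5, 6, 7, 8}
All non-empty? True
Pairwise disjoint? True
Covers U? True

Yes, valid partition


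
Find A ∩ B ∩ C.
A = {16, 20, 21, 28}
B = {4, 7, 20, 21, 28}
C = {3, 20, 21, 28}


A ∩ B = {20, 21, 28}
(A ∩ B) ∩ C = {20, 21, 28}

A ∩ B ∩ C = {20, 21, 28}


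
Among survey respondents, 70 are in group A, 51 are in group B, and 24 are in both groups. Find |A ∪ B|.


|A ∪ B| = |A| + |B| - |A ∩ B|
= 70 + 51 - 24
= 97

|A ∪ B| = 97


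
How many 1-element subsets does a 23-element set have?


C(n,k) = n! / (k!(n-k)!)
C(23,1) = 23! / (1!22!)
= 23

C(23,1) = 23


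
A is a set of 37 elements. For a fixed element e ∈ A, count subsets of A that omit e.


Subsets of A avoiding e are subsets of A \ {e}, which has 36 elements.
Count = 2^(n-1) = 2^36
= 68719476736

Number of subsets avoiding e = 68719476736


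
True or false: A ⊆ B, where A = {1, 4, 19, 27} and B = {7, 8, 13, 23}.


A ⊆ B means every element of A is in B.
Elements in A not in B: {1, 4, 19, 27}
So A ⊄ B.

No, A ⊄ B


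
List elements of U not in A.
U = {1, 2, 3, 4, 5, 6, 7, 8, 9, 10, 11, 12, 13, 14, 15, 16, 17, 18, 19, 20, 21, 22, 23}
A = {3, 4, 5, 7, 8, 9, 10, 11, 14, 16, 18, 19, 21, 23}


Aᶜ = U \ A = elements in U but not in A
U = {1, 2, 3, 4, 5, 6, 7, 8, 9, 10, 11, 12, 13, 14, 15, 16, 17, 18, 19, 20, 21, 22, 23}
A = {3, 4, 5, 7, 8, 9, 10, 11, 14, 16, 18, 19, 21, 23}
Aᶜ = {1, 2, 6, 12, 13, 15, 17, 20, 22}

Aᶜ = {1, 2, 6, 12, 13, 15, 17, 20, 22}


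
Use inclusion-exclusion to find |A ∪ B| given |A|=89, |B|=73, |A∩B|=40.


|A ∪ B| = |A| + |B| - |A ∩ B|
= 89 + 73 - 40
= 122

|A ∪ B| = 122


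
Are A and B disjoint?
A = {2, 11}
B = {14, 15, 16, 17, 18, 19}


Disjoint means A ∩ B = ∅.
A ∩ B = ∅
A ∩ B = ∅, so A and B are disjoint.

Yes, A and B are disjoint


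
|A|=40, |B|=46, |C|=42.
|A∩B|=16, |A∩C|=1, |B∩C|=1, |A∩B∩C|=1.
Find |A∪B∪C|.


|A∪B∪C| = |A|+|B|+|C| - |A∩B|-|A∩C|-|B∩C| + |A∩B∩C|
= 40+46+42 - 16-1-1 + 1
= 128 - 18 + 1
= 111

|A ∪ B ∪ C| = 111


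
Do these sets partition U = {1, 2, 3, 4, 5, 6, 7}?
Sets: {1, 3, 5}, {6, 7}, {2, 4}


A partition requires: (1) non-empty parts, (2) pairwise disjoint, (3) union = U
Parts: {1, 3, 5}, {6, 7}, {2, 4}
Union of parts: {1, 2, 3, 4, 5, 6, 7}
U = {1, 2, 3, 4, 5, 6, 7}
All non-empty? True
Pairwise disjoint? True
Covers U? True

Yes, valid partition


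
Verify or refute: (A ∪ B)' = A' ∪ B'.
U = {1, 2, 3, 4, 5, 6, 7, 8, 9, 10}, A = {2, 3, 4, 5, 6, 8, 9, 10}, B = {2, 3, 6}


LHS: A ∪ B = {2, 3, 4, 5, 6, 8, 9, 10}
(A ∪ B)' = U \ (A ∪ B) = {1, 7}
A' = {1, 7}, B' = {1, 4, 5, 7, 8, 9, 10}
Claimed RHS: A' ∪ B' = {1, 4, 5, 7, 8, 9, 10}
Identity is INVALID: LHS = {1, 7} but the RHS claimed here equals {1, 4, 5, 7, 8, 9, 10}. The correct form is (A ∪ B)' = A' ∩ B'.

Identity is invalid: (A ∪ B)' = {1, 7} but A' ∪ B' = {1, 4, 5, 7, 8, 9, 10}. The correct De Morgan law is (A ∪ B)' = A' ∩ B'.


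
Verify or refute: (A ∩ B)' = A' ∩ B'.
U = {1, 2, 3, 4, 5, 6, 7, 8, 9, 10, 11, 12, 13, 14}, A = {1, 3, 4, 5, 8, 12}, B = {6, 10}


LHS: A ∩ B = ∅
(A ∩ B)' = U \ (A ∩ B) = {1, 2, 3, 4, 5, 6, 7, 8, 9, 10, 11, 12, 13, 14}
A' = {2, 6, 7, 9, 10, 11, 13, 14}, B' = {1, 2, 3, 4, 5, 7, 8, 9, 11, 12, 13, 14}
Claimed RHS: A' ∩ B' = {2, 7, 9, 11, 13, 14}
Identity is INVALID: LHS = {1, 2, 3, 4, 5, 6, 7, 8, 9, 10, 11, 12, 13, 14} but the RHS claimed here equals {2, 7, 9, 11, 13, 14}. The correct form is (A ∩ B)' = A' ∪ B'.

Identity is invalid: (A ∩ B)' = {1, 2, 3, 4, 5, 6, 7, 8, 9, 10, 11, 12, 13, 14} but A' ∩ B' = {2, 7, 9, 11, 13, 14}. The correct De Morgan law is (A ∩ B)' = A' ∪ B'.


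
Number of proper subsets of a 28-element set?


Total subsets = 2^n = 2^28 = 268435456
Proper subsets exclude the set itself: 2^n - 1
= 268435456 - 1
= 268435455

Number of proper subsets = 268435455


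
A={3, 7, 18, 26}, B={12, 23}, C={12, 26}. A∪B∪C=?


A ∪ B = {3, 7, 12, 18, 23, 26}
(A ∪ B) ∪ C = {3, 7, 12, 18, 23, 26}

A ∪ B ∪ C = {3, 7, 12, 18, 23, 26}


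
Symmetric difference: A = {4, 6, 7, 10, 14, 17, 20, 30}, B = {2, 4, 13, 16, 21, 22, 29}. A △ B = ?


A △ B = (A \ B) ∪ (B \ A) = elements in exactly one of A or B
A \ B = {6, 7, 10, 14, 17, 20, 30}
B \ A = {2, 13, 16, 21, 22, 29}
A △ B = {2, 6, 7, 10, 13, 14, 16, 17, 20, 21, 22, 29, 30}

A △ B = {2, 6, 7, 10, 13, 14, 16, 17, 20, 21, 22, 29, 30}


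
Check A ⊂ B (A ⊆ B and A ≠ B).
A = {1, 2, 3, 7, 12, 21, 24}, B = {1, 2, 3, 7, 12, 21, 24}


A ⊂ B requires: A ⊆ B AND A ≠ B.
A ⊆ B? Yes
A = B? Yes
A = B, so A is not a PROPER subset.

No, A is not a proper subset of B


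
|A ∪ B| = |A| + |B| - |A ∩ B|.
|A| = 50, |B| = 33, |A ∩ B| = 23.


|A ∪ B| = |A| + |B| - |A ∩ B|
= 50 + 33 - 23
= 60

|A ∪ B| = 60


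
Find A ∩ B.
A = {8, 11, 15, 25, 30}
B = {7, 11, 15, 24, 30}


A ∩ B = elements in both A and B
A = {8, 11, 15, 25, 30}
B = {7, 11, 15, 24, 30}
A ∩ B = {11, 15, 30}

A ∩ B = {11, 15, 30}


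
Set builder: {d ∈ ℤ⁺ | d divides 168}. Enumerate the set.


Checking each candidate:
Condition: positive divisors of 168
Result = {1, 2, 3, 4, 6, 7, 8, 12, 14, 21, 24, 28, 42, 56, 84, 168}

{1, 2, 3, 4, 6, 7, 8, 12, 14, 21, 24, 28, 42, 56, 84, 168}


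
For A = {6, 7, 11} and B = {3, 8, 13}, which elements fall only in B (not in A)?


A = {6, 7, 11}
B = {3, 8, 13}
Region: only in B (not in A)
Elements: {3, 8, 13}

Elements only in B (not in A): {3, 8, 13}


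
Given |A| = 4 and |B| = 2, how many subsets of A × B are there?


A relation from A to B is any subset of A × B.
|A × B| = 4 × 2 = 8
# relations = 2^|A × B| = 2^8 = 256

Number of relations = 256


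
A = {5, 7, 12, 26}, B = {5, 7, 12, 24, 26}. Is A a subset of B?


A ⊆ B means every element of A is in B.
All elements of A are in B.
So A ⊆ B.

Yes, A ⊆ B


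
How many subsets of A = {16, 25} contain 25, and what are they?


A subset of A contains 25 iff the remaining 1 elements form any subset of A \ {25}.
Count: 2^(n-1) = 2^1 = 2
Subsets containing 25: {25}, {16, 25}

Subsets containing 25 (2 total): {25}, {16, 25}


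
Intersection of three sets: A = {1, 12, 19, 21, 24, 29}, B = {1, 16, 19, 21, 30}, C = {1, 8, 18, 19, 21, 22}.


A ∩ B = {1, 19, 21}
(A ∩ B) ∩ C = {1, 19, 21}

A ∩ B ∩ C = {1, 19, 21}


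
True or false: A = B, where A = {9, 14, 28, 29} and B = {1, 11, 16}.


Two sets are equal iff they have exactly the same elements.
A = {9, 14, 28, 29}
B = {1, 11, 16}
Differences: {1, 9, 11, 14, 16, 28, 29}
A ≠ B

No, A ≠ B


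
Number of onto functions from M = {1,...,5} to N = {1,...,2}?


n = |M| = 5, k = |N| = 2. Surjections via inclusion-exclusion:
S(n,k) = Σ(-1)^i × C(k,i) × (k-i)^n, i=0 to k
i=0: (-1)^0×C(2,0)×2^5 = 32
i=1: (-1)^1×C(2,1)×1^5 = -2
i=2: (-1)^2×C(2,2)×0^5 = 0
Total = 30

Number of surjections = 30


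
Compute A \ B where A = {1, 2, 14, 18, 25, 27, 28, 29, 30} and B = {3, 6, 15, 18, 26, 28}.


A \ B = elements in A but not in B
A = {1, 2, 14, 18, 25, 27, 28, 29, 30}
B = {3, 6, 15, 18, 26, 28}
Remove from A any elements in B
A \ B = {1, 2, 14, 25, 27, 29, 30}

A \ B = {1, 2, 14, 25, 27, 29, 30}


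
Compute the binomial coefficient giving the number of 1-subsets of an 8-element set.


C(n,k) = n! / (k!(n-k)!)
C(8,1) = 8! / (1!7!)
= 8

C(8,1) = 8


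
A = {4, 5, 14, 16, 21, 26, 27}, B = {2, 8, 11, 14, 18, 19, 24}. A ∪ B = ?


A ∪ B = all elements in A or B (or both)
A = {4, 5, 14, 16, 21, 26, 27}
B = {2, 8, 11, 14, 18, 19, 24}
A ∪ B = {2, 4, 5, 8, 11, 14, 16, 18, 19, 21, 24, 26, 27}

A ∪ B = {2, 4, 5, 8, 11, 14, 16, 18, 19, 21, 24, 26, 27}


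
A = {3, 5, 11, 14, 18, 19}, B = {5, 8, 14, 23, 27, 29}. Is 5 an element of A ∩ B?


A = {3, 5, 11, 14, 18, 19}, B = {5, 8, 14, 23, 27, 29}
A ∩ B = elements in both A and B
A ∩ B = {5, 14}
Checking if 5 ∈ A ∩ B
5 is in A ∩ B → True

5 ∈ A ∩ B


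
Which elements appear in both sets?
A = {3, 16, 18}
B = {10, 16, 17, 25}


A ∩ B = elements in both A and B
A = {3, 16, 18}
B = {10, 16, 17, 25}
A ∩ B = {16}

A ∩ B = {16}


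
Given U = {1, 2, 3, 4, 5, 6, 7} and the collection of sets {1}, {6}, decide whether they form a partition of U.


A partition requires: (1) non-empty parts, (2) pairwise disjoint, (3) union = U
Parts: {1}, {6}
Union of parts: {1, 6}
U = {1, 2, 3, 4, 5, 6, 7}
All non-empty? True
Pairwise disjoint? True
Covers U? False

No, not a valid partition


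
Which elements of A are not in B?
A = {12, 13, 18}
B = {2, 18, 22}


A \ B = elements in A but not in B
A = {12, 13, 18}
B = {2, 18, 22}
Remove from A any elements in B
A \ B = {12, 13}

A \ B = {12, 13}


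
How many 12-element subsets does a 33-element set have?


C(n,k) = n! / (k!(n-k)!)
C(33,12) = 33! / (12!21!)
= 354817320

C(33,12) = 354817320


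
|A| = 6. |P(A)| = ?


Number of subsets = 2^n
= 2^6
= 64

|P(A)| = 64


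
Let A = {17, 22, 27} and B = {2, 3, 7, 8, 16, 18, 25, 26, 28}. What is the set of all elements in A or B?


A ∪ B = all elements in A or B (or both)
A = {17, 22, 27}
B = {2, 3, 7, 8, 16, 18, 25, 26, 28}
A ∪ B = {2, 3, 7, 8, 16, 17, 18, 22, 25, 26, 27, 28}

A ∪ B = {2, 3, 7, 8, 16, 17, 18, 22, 25, 26, 27, 28}


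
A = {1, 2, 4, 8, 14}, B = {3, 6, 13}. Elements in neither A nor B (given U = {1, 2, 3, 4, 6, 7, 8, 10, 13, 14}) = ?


A = {1, 2, 4, 8, 14}
B = {3, 6, 13}
Region: in neither A nor B (given U = {1, 2, 3, 4, 6, 7, 8, 10, 13, 14})
Elements: {7, 10}

Elements in neither A nor B (given U = {1, 2, 3, 4, 6, 7, 8, 10, 13, 14}): {7, 10}


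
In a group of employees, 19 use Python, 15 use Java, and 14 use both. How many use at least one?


|A ∪ B| = |A| + |B| - |A ∩ B|
= 19 + 15 - 14
= 20

|A ∪ B| = 20


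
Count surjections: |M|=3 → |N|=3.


n = |M| = 3, k = |N| = 3. Surjections via inclusion-exclusion:
S(n,k) = Σ(-1)^i × C(k,i) × (k-i)^n, i=0 to k
i=0: (-1)^0×C(3,0)×3^3 = 27
i=1: (-1)^1×C(3,1)×2^3 = -24
i=2: (-1)^2×C(3,2)×1^3 = 3
i=3: (-1)^3×C(3,3)×0^3 = 0
Total = 6

Number of surjections = 6


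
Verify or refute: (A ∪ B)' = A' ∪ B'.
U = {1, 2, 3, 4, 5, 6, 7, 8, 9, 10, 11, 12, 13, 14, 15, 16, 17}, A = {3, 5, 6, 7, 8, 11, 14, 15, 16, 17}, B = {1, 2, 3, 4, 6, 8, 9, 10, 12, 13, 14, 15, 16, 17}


LHS: A ∪ B = {1, 2, 3, 4, 5, 6, 7, 8, 9, 10, 11, 12, 13, 14, 15, 16, 17}
(A ∪ B)' = U \ (A ∪ B) = ∅
A' = {1, 2, 4, 9, 10, 12, 13}, B' = {5, 7, 11}
Claimed RHS: A' ∪ B' = {1, 2, 4, 5, 7, 9, 10, 11, 12, 13}
Identity is INVALID: LHS = ∅ but the RHS claimed here equals {1, 2, 4, 5, 7, 9, 10, 11, 12, 13}. The correct form is (A ∪ B)' = A' ∩ B'.

Identity is invalid: (A ∪ B)' = ∅ but A' ∪ B' = {1, 2, 4, 5, 7, 9, 10, 11, 12, 13}. The correct De Morgan law is (A ∪ B)' = A' ∩ B'.


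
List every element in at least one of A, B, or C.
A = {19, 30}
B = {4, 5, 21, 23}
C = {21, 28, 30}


A ∪ B = {4, 5, 19, 21, 23, 30}
(A ∪ B) ∪ C = {4, 5, 19, 21, 23, 28, 30}

A ∪ B ∪ C = {4, 5, 19, 21, 23, 28, 30}


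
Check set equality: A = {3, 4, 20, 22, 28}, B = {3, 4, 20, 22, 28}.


Two sets are equal iff they have exactly the same elements.
A = {3, 4, 20, 22, 28}
B = {3, 4, 20, 22, 28}
Same elements → A = B

Yes, A = B


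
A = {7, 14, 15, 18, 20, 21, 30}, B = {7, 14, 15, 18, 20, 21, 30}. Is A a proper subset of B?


A ⊂ B requires: A ⊆ B AND A ≠ B.
A ⊆ B? Yes
A = B? Yes
A = B, so A is not a PROPER subset.

No, A is not a proper subset of B


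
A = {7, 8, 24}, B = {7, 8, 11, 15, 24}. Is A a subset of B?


A ⊆ B means every element of A is in B.
All elements of A are in B.
So A ⊆ B.

Yes, A ⊆ B


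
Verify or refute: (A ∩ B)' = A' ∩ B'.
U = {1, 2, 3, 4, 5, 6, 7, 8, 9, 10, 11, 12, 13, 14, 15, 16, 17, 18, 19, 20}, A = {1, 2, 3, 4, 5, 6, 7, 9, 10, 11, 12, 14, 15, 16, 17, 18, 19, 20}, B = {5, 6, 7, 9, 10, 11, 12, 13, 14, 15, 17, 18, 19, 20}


LHS: A ∩ B = {5, 6, 7, 9, 10, 11, 12, 14, 15, 17, 18, 19, 20}
(A ∩ B)' = U \ (A ∩ B) = {1, 2, 3, 4, 8, 13, 16}
A' = {8, 13}, B' = {1, 2, 3, 4, 8, 16}
Claimed RHS: A' ∩ B' = {8}
Identity is INVALID: LHS = {1, 2, 3, 4, 8, 13, 16} but the RHS claimed here equals {8}. The correct form is (A ∩ B)' = A' ∪ B'.

Identity is invalid: (A ∩ B)' = {1, 2, 3, 4, 8, 13, 16} but A' ∩ B' = {8}. The correct De Morgan law is (A ∩ B)' = A' ∪ B'.


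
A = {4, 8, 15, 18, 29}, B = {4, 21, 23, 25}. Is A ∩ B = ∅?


Disjoint means A ∩ B = ∅.
A ∩ B = {4}
A ∩ B ≠ ∅, so A and B are NOT disjoint.

No, A and B are not disjoint (A ∩ B = {4})


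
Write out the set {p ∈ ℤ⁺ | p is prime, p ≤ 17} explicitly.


Checking each candidate:
Condition: primes ≤ 17
Result = {2, 3, 5, 7, 11, 13, 17}

{2, 3, 5, 7, 11, 13, 17}


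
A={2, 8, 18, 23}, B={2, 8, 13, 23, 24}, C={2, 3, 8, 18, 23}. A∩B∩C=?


A ∩ B = {2, 8, 23}
(A ∩ B) ∩ C = {2, 8, 23}

A ∩ B ∩ C = {2, 8, 23}


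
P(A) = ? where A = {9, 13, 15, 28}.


|A| = 4, so |P(A)| = 2^4 = 16
Enumerate subsets by cardinality (0 to 4):
∅, {9}, {13}, {15}, {28}, {9, 13}, {9, 15}, {9, 28}, {13, 15}, {13, 28}, {15, 28}, {9, 13, 15}, {9, 13, 28}, {9, 15, 28}, {13, 15, 28}, {9, 13, 15, 28}

P(A) has 16 subsets: ∅, {9}, {13}, {15}, {28}, {9, 13}, {9, 15}, {9, 28}, {13, 15}, {13, 28}, {15, 28}, {9, 13, 15}, {9, 13, 28}, {9, 15, 28}, {13, 15, 28}, {9, 13, 15, 28}


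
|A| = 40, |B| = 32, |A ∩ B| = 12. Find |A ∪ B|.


|A ∪ B| = |A| + |B| - |A ∩ B|
= 40 + 32 - 12
= 60

|A ∪ B| = 60


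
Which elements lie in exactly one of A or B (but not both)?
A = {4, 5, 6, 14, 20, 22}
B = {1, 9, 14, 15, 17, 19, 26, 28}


A △ B = (A \ B) ∪ (B \ A) = elements in exactly one of A or B
A \ B = {4, 5, 6, 20, 22}
B \ A = {1, 9, 15, 17, 19, 26, 28}
A △ B = {1, 4, 5, 6, 9, 15, 17, 19, 20, 22, 26, 28}

A △ B = {1, 4, 5, 6, 9, 15, 17, 19, 20, 22, 26, 28}


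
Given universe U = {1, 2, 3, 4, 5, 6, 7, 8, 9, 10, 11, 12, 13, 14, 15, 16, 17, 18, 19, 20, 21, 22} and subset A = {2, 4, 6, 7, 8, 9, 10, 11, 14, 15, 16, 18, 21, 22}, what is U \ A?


Aᶜ = U \ A = elements in U but not in A
U = {1, 2, 3, 4, 5, 6, 7, 8, 9, 10, 11, 12, 13, 14, 15, 16, 17, 18, 19, 20, 21, 22}
A = {2, 4, 6, 7, 8, 9, 10, 11, 14, 15, 16, 18, 21, 22}
Aᶜ = {1, 3, 5, 12, 13, 17, 19, 20}

Aᶜ = {1, 3, 5, 12, 13, 17, 19, 20}


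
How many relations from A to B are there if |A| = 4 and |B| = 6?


A relation from A to B is any subset of A × B.
|A × B| = 4 × 6 = 24
# relations = 2^|A × B| = 2^24 = 16777216

Number of relations = 16777216


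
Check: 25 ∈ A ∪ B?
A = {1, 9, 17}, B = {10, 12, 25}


A = {1, 9, 17}, B = {10, 12, 25}
A ∪ B = all elements in A or B
A ∪ B = {1, 9, 10, 12, 17, 25}
Checking if 25 ∈ A ∪ B
25 is in A ∪ B → True

25 ∈ A ∪ B


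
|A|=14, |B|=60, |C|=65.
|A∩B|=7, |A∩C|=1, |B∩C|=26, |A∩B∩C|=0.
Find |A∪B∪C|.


|A∪B∪C| = |A|+|B|+|C| - |A∩B|-|A∩C|-|B∩C| + |A∩B∩C|
= 14+60+65 - 7-1-26 + 0
= 139 - 34 + 0
= 105

|A ∪ B ∪ C| = 105


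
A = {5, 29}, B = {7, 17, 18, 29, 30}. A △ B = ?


A △ B = (A \ B) ∪ (B \ A) = elements in exactly one of A or B
A \ B = {5}
B \ A = {7, 17, 18, 30}
A △ B = {5, 7, 17, 18, 30}

A △ B = {5, 7, 17, 18, 30}


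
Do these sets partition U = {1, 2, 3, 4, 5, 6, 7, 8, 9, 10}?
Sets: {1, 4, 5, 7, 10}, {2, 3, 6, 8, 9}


A partition requires: (1) non-empty parts, (2) pairwise disjoint, (3) union = U
Parts: {1, 4, 5, 7, 10}, {2, 3, 6, 8, 9}
Union of parts: {1, 2, 3, 4, 5, 6, 7, 8, 9, 10}
U = {1, 2, 3, 4, 5, 6, 7, 8, 9, 10}
All non-empty? True
Pairwise disjoint? True
Covers U? True

Yes, valid partition


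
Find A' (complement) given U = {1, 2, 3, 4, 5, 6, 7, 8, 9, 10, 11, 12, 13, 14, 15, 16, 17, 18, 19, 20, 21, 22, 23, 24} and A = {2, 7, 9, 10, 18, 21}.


Aᶜ = U \ A = elements in U but not in A
U = {1, 2, 3, 4, 5, 6, 7, 8, 9, 10, 11, 12, 13, 14, 15, 16, 17, 18, 19, 20, 21, 22, 23, 24}
A = {2, 7, 9, 10, 18, 21}
Aᶜ = {1, 3, 4, 5, 6, 8, 11, 12, 13, 14, 15, 16, 17, 19, 20, 22, 23, 24}

Aᶜ = {1, 3, 4, 5, 6, 8, 11, 12, 13, 14, 15, 16, 17, 19, 20, 22, 23, 24}


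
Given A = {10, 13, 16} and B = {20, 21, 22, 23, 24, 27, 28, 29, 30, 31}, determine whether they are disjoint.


Disjoint means A ∩ B = ∅.
A ∩ B = ∅
A ∩ B = ∅, so A and B are disjoint.

Yes, A and B are disjoint


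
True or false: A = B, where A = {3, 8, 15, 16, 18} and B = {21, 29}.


Two sets are equal iff they have exactly the same elements.
A = {3, 8, 15, 16, 18}
B = {21, 29}
Differences: {3, 8, 15, 16, 18, 21, 29}
A ≠ B

No, A ≠ B


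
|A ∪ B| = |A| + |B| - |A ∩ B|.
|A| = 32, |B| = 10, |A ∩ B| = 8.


|A ∪ B| = |A| + |B| - |A ∩ B|
= 32 + 10 - 8
= 34

|A ∪ B| = 34


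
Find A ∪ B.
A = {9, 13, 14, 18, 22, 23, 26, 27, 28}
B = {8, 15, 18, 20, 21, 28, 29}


A ∪ B = all elements in A or B (or both)
A = {9, 13, 14, 18, 22, 23, 26, 27, 28}
B = {8, 15, 18, 20, 21, 28, 29}
A ∪ B = {8, 9, 13, 14, 15, 18, 20, 21, 22, 23, 26, 27, 28, 29}

A ∪ B = {8, 9, 13, 14, 15, 18, 20, 21, 22, 23, 26, 27, 28, 29}


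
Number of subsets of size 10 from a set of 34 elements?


C(n,k) = n! / (k!(n-k)!)
C(34,10) = 34! / (10!24!)
= 131128140

C(34,10) = 131128140


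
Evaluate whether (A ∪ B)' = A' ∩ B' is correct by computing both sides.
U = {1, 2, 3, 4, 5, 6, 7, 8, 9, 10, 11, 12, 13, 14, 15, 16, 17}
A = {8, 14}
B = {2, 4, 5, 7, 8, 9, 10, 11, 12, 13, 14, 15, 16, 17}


LHS: A ∪ B = {2, 4, 5, 7, 8, 9, 10, 11, 12, 13, 14, 15, 16, 17}
(A ∪ B)' = U \ (A ∪ B) = {1, 3, 6}
A' = {1, 2, 3, 4, 5, 6, 7, 9, 10, 11, 12, 13, 15, 16, 17}, B' = {1, 3, 6}
Claimed RHS: A' ∩ B' = {1, 3, 6}
Identity is VALID: LHS = RHS = {1, 3, 6} ✓

Identity is valid. (A ∪ B)' = A' ∩ B' = {1, 3, 6}


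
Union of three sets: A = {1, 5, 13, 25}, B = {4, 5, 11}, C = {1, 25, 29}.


A ∪ B = {1, 4, 5, 11, 13, 25}
(A ∪ B) ∪ C = {1, 4, 5, 11, 13, 25, 29}

A ∪ B ∪ C = {1, 4, 5, 11, 13, 25, 29}


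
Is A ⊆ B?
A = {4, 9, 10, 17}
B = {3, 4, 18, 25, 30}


A ⊆ B means every element of A is in B.
Elements in A not in B: {9, 10, 17}
So A ⊄ B.

No, A ⊄ B


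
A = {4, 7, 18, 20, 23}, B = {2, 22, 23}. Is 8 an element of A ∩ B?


A = {4, 7, 18, 20, 23}, B = {2, 22, 23}
A ∩ B = elements in both A and B
A ∩ B = {23}
Checking if 8 ∈ A ∩ B
8 is not in A ∩ B → False

8 ∉ A ∩ B


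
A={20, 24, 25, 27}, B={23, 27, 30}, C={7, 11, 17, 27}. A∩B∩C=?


A ∩ B = {27}
(A ∩ B) ∩ C = {27}

A ∩ B ∩ C = {27}


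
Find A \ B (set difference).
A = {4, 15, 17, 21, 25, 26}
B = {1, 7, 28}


A \ B = elements in A but not in B
A = {4, 15, 17, 21, 25, 26}
B = {1, 7, 28}
Remove from A any elements in B
A \ B = {4, 15, 17, 21, 25, 26}

A \ B = {4, 15, 17, 21, 25, 26}


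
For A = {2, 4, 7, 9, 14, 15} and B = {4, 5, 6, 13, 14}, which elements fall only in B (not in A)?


A = {2, 4, 7, 9, 14, 15}
B = {4, 5, 6, 13, 14}
Region: only in B (not in A)
Elements: {5, 6, 13}

Elements only in B (not in A): {5, 6, 13}


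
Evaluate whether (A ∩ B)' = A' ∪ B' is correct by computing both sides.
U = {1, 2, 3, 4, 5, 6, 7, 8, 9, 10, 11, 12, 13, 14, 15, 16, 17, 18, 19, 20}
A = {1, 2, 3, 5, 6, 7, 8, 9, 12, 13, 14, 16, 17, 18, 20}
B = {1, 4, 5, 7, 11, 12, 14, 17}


LHS: A ∩ B = {1, 5, 7, 12, 14, 17}
(A ∩ B)' = U \ (A ∩ B) = {2, 3, 4, 6, 8, 9, 10, 11, 13, 15, 16, 18, 19, 20}
A' = {4, 10, 11, 15, 19}, B' = {2, 3, 6, 8, 9, 10, 13, 15, 16, 18, 19, 20}
Claimed RHS: A' ∪ B' = {2, 3, 4, 6, 8, 9, 10, 11, 13, 15, 16, 18, 19, 20}
Identity is VALID: LHS = RHS = {2, 3, 4, 6, 8, 9, 10, 11, 13, 15, 16, 18, 19, 20} ✓

Identity is valid. (A ∩ B)' = A' ∪ B' = {2, 3, 4, 6, 8, 9, 10, 11, 13, 15, 16, 18, 19, 20}


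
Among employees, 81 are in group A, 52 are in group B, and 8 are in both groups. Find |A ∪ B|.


|A ∪ B| = |A| + |B| - |A ∩ B|
= 81 + 52 - 8
= 125

|A ∪ B| = 125


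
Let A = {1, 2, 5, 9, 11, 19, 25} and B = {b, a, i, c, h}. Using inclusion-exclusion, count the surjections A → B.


n = |A| = 7, k = |B| = 5. Surjections via inclusion-exclusion:
S(n,k) = Σ(-1)^i × C(k,i) × (k-i)^n, i=0 to k
i=0: (-1)^0×C(5,0)×5^7 = 78125
i=1: (-1)^1×C(5,1)×4^7 = -81920
i=2: (-1)^2×C(5,2)×3^7 = 21870
i=3: (-1)^3×C(5,3)×2^7 = -1280
i=4: (-1)^4×C(5,4)×1^7 = 5
i=5: (-1)^5×C(5,5)×0^7 = 0
Total = 16800

Number of surjections = 16800


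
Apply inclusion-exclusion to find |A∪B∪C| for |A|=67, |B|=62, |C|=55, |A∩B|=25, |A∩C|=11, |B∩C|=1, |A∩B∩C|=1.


|A∪B∪C| = |A|+|B|+|C| - |A∩B|-|A∩C|-|B∩C| + |A∩B∩C|
= 67+62+55 - 25-11-1 + 1
= 184 - 37 + 1
= 148

|A ∪ B ∪ C| = 148


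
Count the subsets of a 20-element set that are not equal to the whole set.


Total subsets = 2^n = 2^20 = 1048576
Proper subsets exclude the set itself: 2^n - 1
= 1048576 - 1
= 1048575

Number of proper subsets = 1048575


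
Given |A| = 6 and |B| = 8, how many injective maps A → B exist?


An injection sends each of |A| = 6 inputs to a distinct output in B.
# injections = |B|·(|B|-1)·…·(|B|-|A|+1) = 8! / (8 - 6)!
= 8 × 7 × 6 × 5 × 4 × 3
= 20160

Number of injections = 20160


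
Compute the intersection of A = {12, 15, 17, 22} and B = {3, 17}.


A ∩ B = elements in both A and B
A = {12, 15, 17, 22}
B = {3, 17}
A ∩ B = {17}

A ∩ B = {17}


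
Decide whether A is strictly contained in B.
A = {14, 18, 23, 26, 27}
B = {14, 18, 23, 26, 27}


A ⊂ B requires: A ⊆ B AND A ≠ B.
A ⊆ B? Yes
A = B? Yes
A = B, so A is not a PROPER subset.

No, A is not a proper subset of B


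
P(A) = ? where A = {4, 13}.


|A| = 2, so |P(A)| = 2^2 = 4
Enumerate subsets by cardinality (0 to 2):
∅, {4}, {13}, {4, 13}

P(A) has 4 subsets: ∅, {4}, {13}, {4, 13}


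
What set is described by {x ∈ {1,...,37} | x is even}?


Checking each candidate:
Condition: even numbers in {1,...,37}
Result = {2, 4, 6, 8, 10, 12, 14, 16, 18, 20, 22, 24, 26, 28, 30, 32, 34, 36}

{2, 4, 6, 8, 10, 12, 14, 16, 18, 20, 22, 24, 26, 28, 30, 32, 34, 36}


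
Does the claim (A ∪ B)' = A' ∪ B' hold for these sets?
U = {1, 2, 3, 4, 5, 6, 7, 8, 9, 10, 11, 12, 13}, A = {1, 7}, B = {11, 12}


LHS: A ∪ B = {1, 7, 11, 12}
(A ∪ B)' = U \ (A ∪ B) = {2, 3, 4, 5, 6, 8, 9, 10, 13}
A' = {2, 3, 4, 5, 6, 8, 9, 10, 11, 12, 13}, B' = {1, 2, 3, 4, 5, 6, 7, 8, 9, 10, 13}
Claimed RHS: A' ∪ B' = {1, 2, 3, 4, 5, 6, 7, 8, 9, 10, 11, 12, 13}
Identity is INVALID: LHS = {2, 3, 4, 5, 6, 8, 9, 10, 13} but the RHS claimed here equals {1, 2, 3, 4, 5, 6, 7, 8, 9, 10, 11, 12, 13}. The correct form is (A ∪ B)' = A' ∩ B'.

Identity is invalid: (A ∪ B)' = {2, 3, 4, 5, 6, 8, 9, 10, 13} but A' ∪ B' = {1, 2, 3, 4, 5, 6, 7, 8, 9, 10, 11, 12, 13}. The correct De Morgan law is (A ∪ B)' = A' ∩ B'.


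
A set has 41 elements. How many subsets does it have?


Number of subsets = 2^n
= 2^41
= 2199023255552

|P(A)| = 2199023255552


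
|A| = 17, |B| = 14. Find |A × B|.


|A × B| = |A| × |B|
= 17 × 14
= 238

|A × B| = 238


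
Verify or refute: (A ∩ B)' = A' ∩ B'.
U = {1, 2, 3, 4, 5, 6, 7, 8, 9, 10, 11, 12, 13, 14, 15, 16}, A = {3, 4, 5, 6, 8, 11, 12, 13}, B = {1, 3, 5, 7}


LHS: A ∩ B = {3, 5}
(A ∩ B)' = U \ (A ∩ B) = {1, 2, 4, 6, 7, 8, 9, 10, 11, 12, 13, 14, 15, 16}
A' = {1, 2, 7, 9, 10, 14, 15, 16}, B' = {2, 4, 6, 8, 9, 10, 11, 12, 13, 14, 15, 16}
Claimed RHS: A' ∩ B' = {2, 9, 10, 14, 15, 16}
Identity is INVALID: LHS = {1, 2, 4, 6, 7, 8, 9, 10, 11, 12, 13, 14, 15, 16} but the RHS claimed here equals {2, 9, 10, 14, 15, 16}. The correct form is (A ∩ B)' = A' ∪ B'.

Identity is invalid: (A ∩ B)' = {1, 2, 4, 6, 7, 8, 9, 10, 11, 12, 13, 14, 15, 16} but A' ∩ B' = {2, 9, 10, 14, 15, 16}. The correct De Morgan law is (A ∩ B)' = A' ∪ B'.


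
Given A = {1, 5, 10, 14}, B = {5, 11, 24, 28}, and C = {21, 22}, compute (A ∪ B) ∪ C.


A ∪ B = {1, 5, 10, 11, 14, 24, 28}
(A ∪ B) ∪ C = {1, 5, 10, 11, 14, 21, 22, 24, 28}

A ∪ B ∪ C = {1, 5, 10, 11, 14, 21, 22, 24, 28}


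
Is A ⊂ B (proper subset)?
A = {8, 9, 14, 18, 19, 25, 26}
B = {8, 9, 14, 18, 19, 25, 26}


A ⊂ B requires: A ⊆ B AND A ≠ B.
A ⊆ B? Yes
A = B? Yes
A = B, so A is not a PROPER subset.

No, A is not a proper subset of B


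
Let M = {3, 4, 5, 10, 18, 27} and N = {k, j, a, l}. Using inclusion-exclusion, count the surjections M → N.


n = |M| = 6, k = |N| = 4. Surjections via inclusion-exclusion:
S(n,k) = Σ(-1)^i × C(k,i) × (k-i)^n, i=0 to k
i=0: (-1)^0×C(4,0)×4^6 = 4096
i=1: (-1)^1×C(4,1)×3^6 = -2916
i=2: (-1)^2×C(4,2)×2^6 = 384
i=3: (-1)^3×C(4,3)×1^6 = -4
i=4: (-1)^4×C(4,4)×0^6 = 0
Total = 1560

Number of surjections = 1560


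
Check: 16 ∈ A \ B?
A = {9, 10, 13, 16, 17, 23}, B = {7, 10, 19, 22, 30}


A = {9, 10, 13, 16, 17, 23}, B = {7, 10, 19, 22, 30}
A \ B = elements in A but not in B
A \ B = {9, 13, 16, 17, 23}
Checking if 16 ∈ A \ B
16 is in A \ B → True

16 ∈ A \ B


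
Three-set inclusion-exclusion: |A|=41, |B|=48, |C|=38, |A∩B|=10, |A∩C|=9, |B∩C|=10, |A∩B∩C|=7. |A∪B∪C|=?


|A∪B∪C| = |A|+|B|+|C| - |A∩B|-|A∩C|-|B∩C| + |A∩B∩C|
= 41+48+38 - 10-9-10 + 7
= 127 - 29 + 7
= 105

|A ∪ B ∪ C| = 105


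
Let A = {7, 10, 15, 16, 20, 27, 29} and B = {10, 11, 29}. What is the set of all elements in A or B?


A ∪ B = all elements in A or B (or both)
A = {7, 10, 15, 16, 20, 27, 29}
B = {10, 11, 29}
A ∪ B = {7, 10, 11, 15, 16, 20, 27, 29}

A ∪ B = {7, 10, 11, 15, 16, 20, 27, 29}
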